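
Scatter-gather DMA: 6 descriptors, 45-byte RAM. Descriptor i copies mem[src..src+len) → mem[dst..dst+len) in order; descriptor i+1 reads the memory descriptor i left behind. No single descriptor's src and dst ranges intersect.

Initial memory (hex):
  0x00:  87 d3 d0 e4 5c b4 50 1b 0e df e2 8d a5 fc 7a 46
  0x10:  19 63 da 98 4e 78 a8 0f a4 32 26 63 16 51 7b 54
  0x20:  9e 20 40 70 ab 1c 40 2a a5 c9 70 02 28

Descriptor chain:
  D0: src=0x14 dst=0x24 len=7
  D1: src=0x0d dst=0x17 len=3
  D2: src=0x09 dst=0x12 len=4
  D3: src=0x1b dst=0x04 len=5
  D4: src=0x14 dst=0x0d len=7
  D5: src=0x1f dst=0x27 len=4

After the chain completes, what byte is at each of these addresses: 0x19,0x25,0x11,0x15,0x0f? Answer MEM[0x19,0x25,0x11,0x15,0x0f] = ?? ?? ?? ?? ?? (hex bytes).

MEM[0x19,0x25,0x11,0x15,0x0f] = 46 78 7a a5 a8

[0] 0x14->0x24 len=7 : 4e 78 a8 0f a4 32 26
[1] 0x0d->0x17 len=3 : fc 7a 46
[2] 0x09->0x12 len=4 : df e2 8d a5
[3] 0x1b->0x04 len=5 : 63 16 51 7b 54
[4] 0x14->0x0d len=7 : 8d a5 a8 fc 7a 46 26
[5] 0x1f->0x27 len=4 : 54 9e 20 40
query mem[0x19]=0x46, mem[0x25]=0x78, mem[0x11]=0x7a, mem[0x15]=0xa5, mem[0x0f]=0xa8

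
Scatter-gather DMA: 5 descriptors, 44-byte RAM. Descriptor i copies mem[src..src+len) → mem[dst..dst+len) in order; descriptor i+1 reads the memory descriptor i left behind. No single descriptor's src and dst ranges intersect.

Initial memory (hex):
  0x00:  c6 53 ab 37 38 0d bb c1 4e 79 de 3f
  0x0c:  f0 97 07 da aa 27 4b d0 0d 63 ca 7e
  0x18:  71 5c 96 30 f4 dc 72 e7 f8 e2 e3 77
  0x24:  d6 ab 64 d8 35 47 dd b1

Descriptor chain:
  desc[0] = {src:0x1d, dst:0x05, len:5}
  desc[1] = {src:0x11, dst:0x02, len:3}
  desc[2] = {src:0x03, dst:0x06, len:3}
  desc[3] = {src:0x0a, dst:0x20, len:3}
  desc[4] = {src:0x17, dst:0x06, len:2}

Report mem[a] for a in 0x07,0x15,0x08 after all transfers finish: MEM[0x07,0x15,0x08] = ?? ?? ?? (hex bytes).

#0 dst[0x05+5] := {0xdc,0x72,0xe7,0xf8,0xe2}
#1 dst[0x02+3] := {0x27,0x4b,0xd0}
#2 dst[0x06+3] := {0x4b,0xd0,0xdc}
#3 dst[0x20+3] := {0xde,0x3f,0xf0}
#4 dst[0x06+2] := {0x7e,0x71}
query mem[0x07]=0x71, mem[0x15]=0x63, mem[0x08]=0xdc

MEM[0x07,0x15,0x08] = 71 63 dc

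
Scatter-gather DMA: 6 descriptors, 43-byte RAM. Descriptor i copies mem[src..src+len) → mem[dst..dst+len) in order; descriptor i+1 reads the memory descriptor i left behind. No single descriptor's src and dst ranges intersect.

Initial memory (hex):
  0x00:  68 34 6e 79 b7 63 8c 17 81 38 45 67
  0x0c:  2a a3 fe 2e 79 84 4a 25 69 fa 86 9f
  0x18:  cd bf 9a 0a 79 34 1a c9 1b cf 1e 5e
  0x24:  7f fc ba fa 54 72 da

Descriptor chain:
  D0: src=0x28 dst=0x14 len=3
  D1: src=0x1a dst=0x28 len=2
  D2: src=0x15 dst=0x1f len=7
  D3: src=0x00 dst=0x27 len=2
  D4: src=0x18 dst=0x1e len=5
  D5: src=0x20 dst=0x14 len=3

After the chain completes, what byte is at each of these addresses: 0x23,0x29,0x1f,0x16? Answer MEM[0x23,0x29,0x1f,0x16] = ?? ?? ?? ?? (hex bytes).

MEM[0x23,0x29,0x1f,0x16] = bf 0a bf 79

  after D0: wrote 3B at 0x14 = 5472da
  after D1: wrote 2B at 0x28 = 9a0a
  after D2: wrote 7B at 0x1f = 72da9fcdbf9a0a
  after D3: wrote 2B at 0x27 = 6834
  after D4: wrote 5B at 0x1e = cdbf9a0a79
  after D5: wrote 3B at 0x14 = 9a0a79
query mem[0x23]=0xbf, mem[0x29]=0x0a, mem[0x1f]=0xbf, mem[0x16]=0x79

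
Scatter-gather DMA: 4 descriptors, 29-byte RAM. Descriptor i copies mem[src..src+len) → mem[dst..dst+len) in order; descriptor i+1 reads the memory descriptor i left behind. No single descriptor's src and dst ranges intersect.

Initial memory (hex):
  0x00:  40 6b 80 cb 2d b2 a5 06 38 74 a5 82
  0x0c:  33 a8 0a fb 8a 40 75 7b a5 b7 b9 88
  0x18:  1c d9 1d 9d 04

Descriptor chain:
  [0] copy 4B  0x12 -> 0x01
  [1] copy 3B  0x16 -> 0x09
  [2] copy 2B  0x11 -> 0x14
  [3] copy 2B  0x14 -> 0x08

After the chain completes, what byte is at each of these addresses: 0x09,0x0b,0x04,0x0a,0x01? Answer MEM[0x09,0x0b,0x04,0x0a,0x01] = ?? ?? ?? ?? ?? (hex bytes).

  after D0: wrote 4B at 0x01 = 757ba5b7
  after D1: wrote 3B at 0x09 = b9881c
  after D2: wrote 2B at 0x14 = 4075
  after D3: wrote 2B at 0x08 = 4075
query mem[0x09]=0x75, mem[0x0b]=0x1c, mem[0x04]=0xb7, mem[0x0a]=0x88, mem[0x01]=0x75

MEM[0x09,0x0b,0x04,0x0a,0x01] = 75 1c b7 88 75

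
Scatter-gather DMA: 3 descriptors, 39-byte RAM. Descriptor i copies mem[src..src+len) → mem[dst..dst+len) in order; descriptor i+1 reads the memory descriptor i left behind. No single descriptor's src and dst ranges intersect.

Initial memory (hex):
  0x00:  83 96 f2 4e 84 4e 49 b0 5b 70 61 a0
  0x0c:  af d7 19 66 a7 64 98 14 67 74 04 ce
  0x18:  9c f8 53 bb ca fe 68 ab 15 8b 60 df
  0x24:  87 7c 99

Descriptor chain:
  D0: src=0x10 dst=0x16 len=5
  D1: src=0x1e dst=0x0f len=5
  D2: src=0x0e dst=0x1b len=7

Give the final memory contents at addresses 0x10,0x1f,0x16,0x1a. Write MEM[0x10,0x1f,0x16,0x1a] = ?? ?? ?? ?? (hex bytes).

MEM[0x10,0x1f,0x16,0x1a] = ab 8b a7 67

  after D0: wrote 5B at 0x16 = a764981467
  after D1: wrote 5B at 0x0f = 68ab158b60
  after D2: wrote 7B at 0x1b = 1968ab158b6067
query mem[0x10]=0xab, mem[0x1f]=0x8b, mem[0x16]=0xa7, mem[0x1a]=0x67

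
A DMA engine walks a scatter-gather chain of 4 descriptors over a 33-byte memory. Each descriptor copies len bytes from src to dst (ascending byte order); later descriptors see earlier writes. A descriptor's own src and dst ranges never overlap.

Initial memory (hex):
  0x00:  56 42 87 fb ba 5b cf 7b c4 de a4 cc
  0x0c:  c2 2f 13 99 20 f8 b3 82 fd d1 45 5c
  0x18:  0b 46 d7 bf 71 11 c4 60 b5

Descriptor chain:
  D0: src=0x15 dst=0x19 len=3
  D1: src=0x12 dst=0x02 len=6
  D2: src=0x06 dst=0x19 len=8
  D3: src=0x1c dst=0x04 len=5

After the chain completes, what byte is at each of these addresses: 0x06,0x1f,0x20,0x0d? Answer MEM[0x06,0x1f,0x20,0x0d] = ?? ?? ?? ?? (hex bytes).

[0] 0x15->0x19 len=3 : d1 45 5c
[1] 0x12->0x02 len=6 : b3 82 fd d1 45 5c
[2] 0x06->0x19 len=8 : 45 5c c4 de a4 cc c2 2f
[3] 0x1c->0x04 len=5 : de a4 cc c2 2f
query mem[0x06]=0xcc, mem[0x1f]=0xc2, mem[0x20]=0x2f, mem[0x0d]=0x2f

MEM[0x06,0x1f,0x20,0x0d] = cc c2 2f 2f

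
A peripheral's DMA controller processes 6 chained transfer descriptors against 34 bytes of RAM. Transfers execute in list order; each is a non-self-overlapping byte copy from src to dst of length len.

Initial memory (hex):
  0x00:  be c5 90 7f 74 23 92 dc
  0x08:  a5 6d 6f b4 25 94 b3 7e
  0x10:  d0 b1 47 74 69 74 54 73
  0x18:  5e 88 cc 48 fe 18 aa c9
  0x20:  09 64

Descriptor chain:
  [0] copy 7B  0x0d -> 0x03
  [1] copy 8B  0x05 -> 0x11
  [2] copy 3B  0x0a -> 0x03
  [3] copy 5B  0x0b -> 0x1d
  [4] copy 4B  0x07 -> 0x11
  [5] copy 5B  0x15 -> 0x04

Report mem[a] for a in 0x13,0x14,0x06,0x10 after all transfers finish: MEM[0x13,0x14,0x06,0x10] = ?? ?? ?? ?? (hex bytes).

MEM[0x13,0x14,0x06,0x10] = 74 6f b4 d0

[0] 0x0d->0x03 len=7 : 94 b3 7e d0 b1 47 74
[1] 0x05->0x11 len=8 : 7e d0 b1 47 74 6f b4 25
[2] 0x0a->0x03 len=3 : 6f b4 25
[3] 0x0b->0x1d len=5 : b4 25 94 b3 7e
[4] 0x07->0x11 len=4 : b1 47 74 6f
[5] 0x15->0x04 len=5 : 74 6f b4 25 88
query mem[0x13]=0x74, mem[0x14]=0x6f, mem[0x06]=0xb4, mem[0x10]=0xd0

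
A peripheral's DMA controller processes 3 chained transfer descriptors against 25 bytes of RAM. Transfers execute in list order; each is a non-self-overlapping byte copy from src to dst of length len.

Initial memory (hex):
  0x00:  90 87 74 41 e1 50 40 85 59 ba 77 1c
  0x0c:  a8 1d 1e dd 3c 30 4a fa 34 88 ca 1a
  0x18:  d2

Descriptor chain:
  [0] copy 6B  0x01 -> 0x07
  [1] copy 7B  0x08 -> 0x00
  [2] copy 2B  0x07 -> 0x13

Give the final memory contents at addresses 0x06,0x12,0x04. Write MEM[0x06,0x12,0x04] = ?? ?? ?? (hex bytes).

#0 dst[0x07+6] := {0x87,0x74,0x41,0xe1,0x50,0x40}
#1 dst[0x00+7] := {0x74,0x41,0xe1,0x50,0x40,0x1d,0x1e}
#2 dst[0x13+2] := {0x87,0x74}
query mem[0x06]=0x1e, mem[0x12]=0x4a, mem[0x04]=0x40

MEM[0x06,0x12,0x04] = 1e 4a 40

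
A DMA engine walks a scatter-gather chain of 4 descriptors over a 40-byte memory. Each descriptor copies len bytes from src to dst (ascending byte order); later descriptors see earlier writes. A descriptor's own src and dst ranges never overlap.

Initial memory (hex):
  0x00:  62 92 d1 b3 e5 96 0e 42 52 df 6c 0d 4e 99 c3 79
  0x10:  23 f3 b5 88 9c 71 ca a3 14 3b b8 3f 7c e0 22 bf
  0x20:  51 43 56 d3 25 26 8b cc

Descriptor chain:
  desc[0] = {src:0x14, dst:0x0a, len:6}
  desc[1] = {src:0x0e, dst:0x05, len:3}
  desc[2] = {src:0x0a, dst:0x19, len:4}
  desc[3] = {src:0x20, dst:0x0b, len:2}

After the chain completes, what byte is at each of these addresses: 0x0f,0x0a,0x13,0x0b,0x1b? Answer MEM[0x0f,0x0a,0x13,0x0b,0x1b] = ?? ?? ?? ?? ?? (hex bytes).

[0] 0x14->0x0a len=6 : 9c 71 ca a3 14 3b
[1] 0x0e->0x05 len=3 : 14 3b 23
[2] 0x0a->0x19 len=4 : 9c 71 ca a3
[3] 0x20->0x0b len=2 : 51 43
query mem[0x0f]=0x3b, mem[0x0a]=0x9c, mem[0x13]=0x88, mem[0x0b]=0x51, mem[0x1b]=0xca

MEM[0x0f,0x0a,0x13,0x0b,0x1b] = 3b 9c 88 51 ca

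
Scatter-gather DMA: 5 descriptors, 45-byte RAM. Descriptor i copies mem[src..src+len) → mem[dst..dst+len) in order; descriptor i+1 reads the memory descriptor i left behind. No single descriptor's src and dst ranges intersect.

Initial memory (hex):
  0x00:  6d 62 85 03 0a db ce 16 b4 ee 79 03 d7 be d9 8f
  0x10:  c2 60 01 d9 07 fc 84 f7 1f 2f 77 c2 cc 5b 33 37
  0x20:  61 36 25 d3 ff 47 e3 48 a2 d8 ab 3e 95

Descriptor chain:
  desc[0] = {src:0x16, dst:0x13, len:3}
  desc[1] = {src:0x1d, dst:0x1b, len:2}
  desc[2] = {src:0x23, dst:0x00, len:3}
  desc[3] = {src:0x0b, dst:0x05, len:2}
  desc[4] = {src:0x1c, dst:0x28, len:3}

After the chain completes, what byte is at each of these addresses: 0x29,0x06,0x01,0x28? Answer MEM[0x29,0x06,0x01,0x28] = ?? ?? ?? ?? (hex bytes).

MEM[0x29,0x06,0x01,0x28] = 5b d7 ff 33

#0 dst[0x13+3] := {0x84,0xf7,0x1f}
#1 dst[0x1b+2] := {0x5b,0x33}
#2 dst[0x00+3] := {0xd3,0xff,0x47}
#3 dst[0x05+2] := {0x03,0xd7}
#4 dst[0x28+3] := {0x33,0x5b,0x33}
query mem[0x29]=0x5b, mem[0x06]=0xd7, mem[0x01]=0xff, mem[0x28]=0x33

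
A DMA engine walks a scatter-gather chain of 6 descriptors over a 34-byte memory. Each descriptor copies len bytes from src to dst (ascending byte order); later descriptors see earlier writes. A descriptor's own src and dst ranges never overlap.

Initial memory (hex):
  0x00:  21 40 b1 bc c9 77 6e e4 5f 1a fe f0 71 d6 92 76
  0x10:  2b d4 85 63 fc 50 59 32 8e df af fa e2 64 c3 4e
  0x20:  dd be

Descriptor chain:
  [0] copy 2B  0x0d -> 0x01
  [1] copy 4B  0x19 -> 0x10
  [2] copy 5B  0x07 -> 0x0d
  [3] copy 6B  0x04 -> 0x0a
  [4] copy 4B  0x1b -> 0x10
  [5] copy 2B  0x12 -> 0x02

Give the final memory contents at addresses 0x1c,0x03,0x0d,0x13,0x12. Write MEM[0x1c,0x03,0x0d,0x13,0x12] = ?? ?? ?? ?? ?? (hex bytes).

MEM[0x1c,0x03,0x0d,0x13,0x12] = e2 c3 e4 c3 64

  after D0: wrote 2B at 0x01 = d692
  after D1: wrote 4B at 0x10 = dfaffae2
  after D2: wrote 5B at 0x0d = e45f1afef0
  after D3: wrote 6B at 0x0a = c9776ee45f1a
  after D4: wrote 4B at 0x10 = fae264c3
  after D5: wrote 2B at 0x02 = 64c3
query mem[0x1c]=0xe2, mem[0x03]=0xc3, mem[0x0d]=0xe4, mem[0x13]=0xc3, mem[0x12]=0x64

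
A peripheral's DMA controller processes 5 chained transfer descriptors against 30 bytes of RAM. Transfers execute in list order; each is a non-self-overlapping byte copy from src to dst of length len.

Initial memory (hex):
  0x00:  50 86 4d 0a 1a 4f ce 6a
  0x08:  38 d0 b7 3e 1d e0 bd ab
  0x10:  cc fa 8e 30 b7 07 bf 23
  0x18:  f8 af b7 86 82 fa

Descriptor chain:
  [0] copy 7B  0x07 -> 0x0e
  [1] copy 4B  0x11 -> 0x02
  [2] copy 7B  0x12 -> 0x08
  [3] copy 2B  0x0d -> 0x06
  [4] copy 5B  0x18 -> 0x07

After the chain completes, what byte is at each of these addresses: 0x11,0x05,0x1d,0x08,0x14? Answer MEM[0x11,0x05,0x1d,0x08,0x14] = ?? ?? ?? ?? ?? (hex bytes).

#0 dst[0x0e+7] := {0x6a,0x38,0xd0,0xb7,0x3e,0x1d,0xe0}
#1 dst[0x02+4] := {0xb7,0x3e,0x1d,0xe0}
#2 dst[0x08+7] := {0x3e,0x1d,0xe0,0x07,0xbf,0x23,0xf8}
#3 dst[0x06+2] := {0x23,0xf8}
#4 dst[0x07+5] := {0xf8,0xaf,0xb7,0x86,0x82}
query mem[0x11]=0xb7, mem[0x05]=0xe0, mem[0x1d]=0xfa, mem[0x08]=0xaf, mem[0x14]=0xe0

MEM[0x11,0x05,0x1d,0x08,0x14] = b7 e0 fa af e0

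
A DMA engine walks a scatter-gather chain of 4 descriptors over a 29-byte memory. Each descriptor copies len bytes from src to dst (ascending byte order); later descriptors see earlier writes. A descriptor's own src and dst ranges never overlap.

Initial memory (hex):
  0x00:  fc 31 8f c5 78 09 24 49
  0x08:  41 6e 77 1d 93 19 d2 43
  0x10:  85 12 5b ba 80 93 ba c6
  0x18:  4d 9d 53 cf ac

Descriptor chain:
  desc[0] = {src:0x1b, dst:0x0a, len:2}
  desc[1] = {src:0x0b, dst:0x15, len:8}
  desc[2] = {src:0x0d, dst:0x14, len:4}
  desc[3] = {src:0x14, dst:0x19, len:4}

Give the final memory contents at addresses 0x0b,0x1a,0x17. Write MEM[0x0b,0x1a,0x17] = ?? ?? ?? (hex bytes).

  after D0: wrote 2B at 0x0a = cfac
  after D1: wrote 8B at 0x15 = ac9319d24385125b
  after D2: wrote 4B at 0x14 = 19d24385
  after D3: wrote 4B at 0x19 = 19d24385
query mem[0x0b]=0xac, mem[0x1a]=0xd2, mem[0x17]=0x85

MEM[0x0b,0x1a,0x17] = ac d2 85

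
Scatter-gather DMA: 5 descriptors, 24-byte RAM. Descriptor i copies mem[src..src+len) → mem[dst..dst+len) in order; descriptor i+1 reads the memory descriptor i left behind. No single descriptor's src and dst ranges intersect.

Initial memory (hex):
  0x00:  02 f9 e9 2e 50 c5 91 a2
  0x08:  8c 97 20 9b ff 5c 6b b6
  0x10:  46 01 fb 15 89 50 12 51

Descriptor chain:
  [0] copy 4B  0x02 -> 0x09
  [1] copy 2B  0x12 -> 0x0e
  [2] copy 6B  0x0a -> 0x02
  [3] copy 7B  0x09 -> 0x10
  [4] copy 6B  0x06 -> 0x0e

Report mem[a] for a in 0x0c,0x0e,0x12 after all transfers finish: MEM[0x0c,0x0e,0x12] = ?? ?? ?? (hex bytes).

MEM[0x0c,0x0e,0x12] = c5 fb 2e

D0: mem[0x09..0x0c] <- [e9 2e 50 c5]
D1: mem[0x0e..0x0f] <- [fb 15]
D2: mem[0x02..0x07] <- [2e 50 c5 5c fb 15]
D3: mem[0x10..0x16] <- [e9 2e 50 c5 5c fb 15]
D4: mem[0x0e..0x13] <- [fb 15 8c e9 2e 50]
query mem[0x0c]=0xc5, mem[0x0e]=0xfb, mem[0x12]=0x2e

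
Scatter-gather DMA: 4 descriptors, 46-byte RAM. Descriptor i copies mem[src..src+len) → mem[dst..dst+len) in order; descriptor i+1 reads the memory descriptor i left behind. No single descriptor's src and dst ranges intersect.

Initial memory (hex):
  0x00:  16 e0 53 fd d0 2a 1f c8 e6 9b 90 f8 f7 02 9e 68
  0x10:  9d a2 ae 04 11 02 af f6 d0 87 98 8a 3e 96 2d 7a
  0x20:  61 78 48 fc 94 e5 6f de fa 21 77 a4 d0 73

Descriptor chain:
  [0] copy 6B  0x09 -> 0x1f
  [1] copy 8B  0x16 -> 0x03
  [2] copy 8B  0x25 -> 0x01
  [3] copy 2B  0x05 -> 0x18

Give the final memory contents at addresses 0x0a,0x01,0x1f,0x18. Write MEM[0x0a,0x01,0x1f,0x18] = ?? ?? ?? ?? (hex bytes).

MEM[0x0a,0x01,0x1f,0x18] = 96 e5 9b 21

#0 dst[0x1f+6] := {0x9b,0x90,0xf8,0xf7,0x02,0x9e}
#1 dst[0x03+8] := {0xaf,0xf6,0xd0,0x87,0x98,0x8a,0x3e,0x96}
#2 dst[0x01+8] := {0xe5,0x6f,0xde,0xfa,0x21,0x77,0xa4,0xd0}
#3 dst[0x18+2] := {0x21,0x77}
query mem[0x0a]=0x96, mem[0x01]=0xe5, mem[0x1f]=0x9b, mem[0x18]=0x21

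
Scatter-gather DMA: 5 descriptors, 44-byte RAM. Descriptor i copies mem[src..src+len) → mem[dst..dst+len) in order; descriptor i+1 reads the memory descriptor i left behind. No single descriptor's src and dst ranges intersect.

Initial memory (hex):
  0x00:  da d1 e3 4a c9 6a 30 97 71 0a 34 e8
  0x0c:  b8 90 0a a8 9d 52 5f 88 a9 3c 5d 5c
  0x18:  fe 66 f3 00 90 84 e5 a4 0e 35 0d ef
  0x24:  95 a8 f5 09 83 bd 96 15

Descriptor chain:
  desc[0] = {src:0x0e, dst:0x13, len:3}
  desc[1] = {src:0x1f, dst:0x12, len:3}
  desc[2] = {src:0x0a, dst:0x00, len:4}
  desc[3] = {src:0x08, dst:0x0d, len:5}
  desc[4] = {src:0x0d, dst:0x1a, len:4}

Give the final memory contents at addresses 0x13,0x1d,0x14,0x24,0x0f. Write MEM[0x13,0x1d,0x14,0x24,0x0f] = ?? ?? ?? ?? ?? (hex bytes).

D0: mem[0x13..0x15] <- [0a a8 9d]
D1: mem[0x12..0x14] <- [a4 0e 35]
D2: mem[0x00..0x03] <- [34 e8 b8 90]
D3: mem[0x0d..0x11] <- [71 0a 34 e8 b8]
D4: mem[0x1a..0x1d] <- [71 0a 34 e8]
query mem[0x13]=0x0e, mem[0x1d]=0xe8, mem[0x14]=0x35, mem[0x24]=0x95, mem[0x0f]=0x34

MEM[0x13,0x1d,0x14,0x24,0x0f] = 0e e8 35 95 34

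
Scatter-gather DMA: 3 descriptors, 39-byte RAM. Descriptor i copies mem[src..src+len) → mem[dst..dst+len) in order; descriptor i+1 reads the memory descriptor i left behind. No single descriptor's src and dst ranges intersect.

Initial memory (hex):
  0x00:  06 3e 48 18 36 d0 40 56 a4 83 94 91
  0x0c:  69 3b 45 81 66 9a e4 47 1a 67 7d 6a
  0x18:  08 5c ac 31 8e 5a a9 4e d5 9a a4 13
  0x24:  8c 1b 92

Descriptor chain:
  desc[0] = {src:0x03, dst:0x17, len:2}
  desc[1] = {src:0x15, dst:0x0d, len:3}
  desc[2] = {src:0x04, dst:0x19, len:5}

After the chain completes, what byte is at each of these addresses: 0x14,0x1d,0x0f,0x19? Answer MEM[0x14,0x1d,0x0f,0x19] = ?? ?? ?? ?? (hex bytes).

MEM[0x14,0x1d,0x0f,0x19] = 1a a4 18 36

  after D0: wrote 2B at 0x17 = 1836
  after D1: wrote 3B at 0x0d = 677d18
  after D2: wrote 5B at 0x19 = 36d04056a4
query mem[0x14]=0x1a, mem[0x1d]=0xa4, mem[0x0f]=0x18, mem[0x19]=0x36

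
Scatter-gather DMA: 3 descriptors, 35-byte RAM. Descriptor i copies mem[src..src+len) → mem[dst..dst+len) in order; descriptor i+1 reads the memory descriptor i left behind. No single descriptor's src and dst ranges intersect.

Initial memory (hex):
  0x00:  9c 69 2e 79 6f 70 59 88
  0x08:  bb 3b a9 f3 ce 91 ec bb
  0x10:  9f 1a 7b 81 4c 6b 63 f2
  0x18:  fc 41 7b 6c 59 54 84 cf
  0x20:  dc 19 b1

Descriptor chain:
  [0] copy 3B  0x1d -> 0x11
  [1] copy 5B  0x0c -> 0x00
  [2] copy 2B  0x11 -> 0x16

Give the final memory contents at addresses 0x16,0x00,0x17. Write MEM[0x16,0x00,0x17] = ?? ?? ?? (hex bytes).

  after D0: wrote 3B at 0x11 = 5484cf
  after D1: wrote 5B at 0x00 = ce91ecbb9f
  after D2: wrote 2B at 0x16 = 5484
query mem[0x16]=0x54, mem[0x00]=0xce, mem[0x17]=0x84

MEM[0x16,0x00,0x17] = 54 ce 84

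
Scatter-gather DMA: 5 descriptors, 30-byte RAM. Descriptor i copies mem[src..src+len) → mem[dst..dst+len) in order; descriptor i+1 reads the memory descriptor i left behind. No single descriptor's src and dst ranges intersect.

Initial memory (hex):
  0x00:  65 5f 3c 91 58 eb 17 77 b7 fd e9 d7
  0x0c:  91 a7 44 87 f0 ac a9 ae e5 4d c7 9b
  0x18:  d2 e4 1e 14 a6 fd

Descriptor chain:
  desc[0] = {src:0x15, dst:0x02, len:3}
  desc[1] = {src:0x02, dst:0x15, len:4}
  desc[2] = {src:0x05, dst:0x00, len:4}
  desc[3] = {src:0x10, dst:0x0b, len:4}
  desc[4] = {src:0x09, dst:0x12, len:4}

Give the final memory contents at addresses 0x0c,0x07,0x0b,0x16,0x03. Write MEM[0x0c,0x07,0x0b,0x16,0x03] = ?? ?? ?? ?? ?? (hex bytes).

#0 dst[0x02+3] := {0x4d,0xc7,0x9b}
#1 dst[0x15+4] := {0x4d,0xc7,0x9b,0xeb}
#2 dst[0x00+4] := {0xeb,0x17,0x77,0xb7}
#3 dst[0x0b+4] := {0xf0,0xac,0xa9,0xae}
#4 dst[0x12+4] := {0xfd,0xe9,0xf0,0xac}
query mem[0x0c]=0xac, mem[0x07]=0x77, mem[0x0b]=0xf0, mem[0x16]=0xc7, mem[0x03]=0xb7

MEM[0x0c,0x07,0x0b,0x16,0x03] = ac 77 f0 c7 b7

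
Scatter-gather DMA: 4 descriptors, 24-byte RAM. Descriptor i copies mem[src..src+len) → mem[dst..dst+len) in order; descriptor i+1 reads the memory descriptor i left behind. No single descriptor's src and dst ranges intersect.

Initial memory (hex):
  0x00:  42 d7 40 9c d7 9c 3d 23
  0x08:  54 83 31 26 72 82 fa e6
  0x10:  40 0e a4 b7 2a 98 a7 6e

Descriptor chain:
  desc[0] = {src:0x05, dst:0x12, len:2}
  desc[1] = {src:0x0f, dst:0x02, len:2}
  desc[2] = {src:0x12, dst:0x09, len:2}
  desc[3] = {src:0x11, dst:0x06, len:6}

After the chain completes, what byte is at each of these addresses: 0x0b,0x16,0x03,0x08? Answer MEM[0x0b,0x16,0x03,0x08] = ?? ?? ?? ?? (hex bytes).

MEM[0x0b,0x16,0x03,0x08] = a7 a7 40 3d

#0 dst[0x12+2] := {0x9c,0x3d}
#1 dst[0x02+2] := {0xe6,0x40}
#2 dst[0x09+2] := {0x9c,0x3d}
#3 dst[0x06+6] := {0x0e,0x9c,0x3d,0x2a,0x98,0xa7}
query mem[0x0b]=0xa7, mem[0x16]=0xa7, mem[0x03]=0x40, mem[0x08]=0x3d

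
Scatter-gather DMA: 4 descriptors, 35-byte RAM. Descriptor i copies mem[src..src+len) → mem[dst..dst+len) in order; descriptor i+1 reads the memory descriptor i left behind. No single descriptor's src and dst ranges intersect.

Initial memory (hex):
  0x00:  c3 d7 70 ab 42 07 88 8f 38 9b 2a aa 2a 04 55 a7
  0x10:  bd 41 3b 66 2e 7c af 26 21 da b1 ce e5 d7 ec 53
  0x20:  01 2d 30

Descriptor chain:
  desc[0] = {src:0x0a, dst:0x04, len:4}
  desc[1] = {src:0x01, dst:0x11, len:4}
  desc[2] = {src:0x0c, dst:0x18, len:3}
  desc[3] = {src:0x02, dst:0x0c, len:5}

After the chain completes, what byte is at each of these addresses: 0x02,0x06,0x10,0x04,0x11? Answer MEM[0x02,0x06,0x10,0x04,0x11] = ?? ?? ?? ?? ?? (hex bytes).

MEM[0x02,0x06,0x10,0x04,0x11] = 70 2a 2a 2a d7

D0: mem[0x04..0x07] <- [2a aa 2a 04]
D1: mem[0x11..0x14] <- [d7 70 ab 2a]
D2: mem[0x18..0x1a] <- [2a 04 55]
D3: mem[0x0c..0x10] <- [70 ab 2a aa 2a]
query mem[0x02]=0x70, mem[0x06]=0x2a, mem[0x10]=0x2a, mem[0x04]=0x2a, mem[0x11]=0xd7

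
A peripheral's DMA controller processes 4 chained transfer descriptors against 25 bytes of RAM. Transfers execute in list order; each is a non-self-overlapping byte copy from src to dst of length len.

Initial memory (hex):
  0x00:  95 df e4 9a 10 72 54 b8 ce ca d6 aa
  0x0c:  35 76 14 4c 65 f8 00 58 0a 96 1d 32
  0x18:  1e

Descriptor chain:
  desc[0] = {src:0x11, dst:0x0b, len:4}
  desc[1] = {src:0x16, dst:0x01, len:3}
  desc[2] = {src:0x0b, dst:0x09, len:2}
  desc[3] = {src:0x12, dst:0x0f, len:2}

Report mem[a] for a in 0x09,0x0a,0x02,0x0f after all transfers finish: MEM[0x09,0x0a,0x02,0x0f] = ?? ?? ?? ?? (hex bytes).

MEM[0x09,0x0a,0x02,0x0f] = f8 00 32 00

[0] 0x11->0x0b len=4 : f8 00 58 0a
[1] 0x16->0x01 len=3 : 1d 32 1e
[2] 0x0b->0x09 len=2 : f8 00
[3] 0x12->0x0f len=2 : 00 58
query mem[0x09]=0xf8, mem[0x0a]=0x00, mem[0x02]=0x32, mem[0x0f]=0x00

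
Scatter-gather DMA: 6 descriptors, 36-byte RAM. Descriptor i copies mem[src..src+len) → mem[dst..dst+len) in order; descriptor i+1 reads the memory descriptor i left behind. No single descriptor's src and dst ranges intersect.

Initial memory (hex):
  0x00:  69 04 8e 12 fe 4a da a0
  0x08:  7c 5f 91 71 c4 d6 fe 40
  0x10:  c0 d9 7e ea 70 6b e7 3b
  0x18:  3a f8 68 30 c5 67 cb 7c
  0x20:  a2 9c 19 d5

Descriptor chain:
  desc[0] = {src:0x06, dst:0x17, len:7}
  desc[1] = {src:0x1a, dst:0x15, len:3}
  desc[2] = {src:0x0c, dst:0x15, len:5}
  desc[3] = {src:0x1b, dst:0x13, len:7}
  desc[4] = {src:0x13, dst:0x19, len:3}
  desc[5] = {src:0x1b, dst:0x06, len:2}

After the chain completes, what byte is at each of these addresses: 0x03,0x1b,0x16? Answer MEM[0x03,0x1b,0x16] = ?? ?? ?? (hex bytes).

D0: mem[0x17..0x1d] <- [da a0 7c 5f 91 71 c4]
D1: mem[0x15..0x17] <- [5f 91 71]
D2: mem[0x15..0x19] <- [c4 d6 fe 40 c0]
D3: mem[0x13..0x19] <- [91 71 c4 cb 7c a2 9c]
D4: mem[0x19..0x1b] <- [91 71 c4]
D5: mem[0x06..0x07] <- [c4 71]
query mem[0x03]=0x12, mem[0x1b]=0xc4, mem[0x16]=0xcb

MEM[0x03,0x1b,0x16] = 12 c4 cb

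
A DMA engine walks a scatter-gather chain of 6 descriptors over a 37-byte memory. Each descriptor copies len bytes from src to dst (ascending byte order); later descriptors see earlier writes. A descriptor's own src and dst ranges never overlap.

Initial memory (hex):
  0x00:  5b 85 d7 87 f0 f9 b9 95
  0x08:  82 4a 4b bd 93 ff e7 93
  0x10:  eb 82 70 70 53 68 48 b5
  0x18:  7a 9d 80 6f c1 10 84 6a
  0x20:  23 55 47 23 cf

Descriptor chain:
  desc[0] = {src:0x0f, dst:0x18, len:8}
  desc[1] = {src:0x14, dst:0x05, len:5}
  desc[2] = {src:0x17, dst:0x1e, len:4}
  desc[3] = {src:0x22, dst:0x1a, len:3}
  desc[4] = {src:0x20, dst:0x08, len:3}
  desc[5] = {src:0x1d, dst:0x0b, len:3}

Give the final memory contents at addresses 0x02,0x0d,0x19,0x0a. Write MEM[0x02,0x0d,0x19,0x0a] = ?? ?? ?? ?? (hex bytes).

MEM[0x02,0x0d,0x19,0x0a] = d7 93 eb 47

  after D0: wrote 8B at 0x18 = 93eb827070536848
  after D1: wrote 5B at 0x05 = 536848b593
  after D2: wrote 4B at 0x1e = b593eb82
  after D3: wrote 3B at 0x1a = 4723cf
  after D4: wrote 3B at 0x08 = eb8247
  after D5: wrote 3B at 0x0b = 53b593
query mem[0x02]=0xd7, mem[0x0d]=0x93, mem[0x19]=0xeb, mem[0x0a]=0x47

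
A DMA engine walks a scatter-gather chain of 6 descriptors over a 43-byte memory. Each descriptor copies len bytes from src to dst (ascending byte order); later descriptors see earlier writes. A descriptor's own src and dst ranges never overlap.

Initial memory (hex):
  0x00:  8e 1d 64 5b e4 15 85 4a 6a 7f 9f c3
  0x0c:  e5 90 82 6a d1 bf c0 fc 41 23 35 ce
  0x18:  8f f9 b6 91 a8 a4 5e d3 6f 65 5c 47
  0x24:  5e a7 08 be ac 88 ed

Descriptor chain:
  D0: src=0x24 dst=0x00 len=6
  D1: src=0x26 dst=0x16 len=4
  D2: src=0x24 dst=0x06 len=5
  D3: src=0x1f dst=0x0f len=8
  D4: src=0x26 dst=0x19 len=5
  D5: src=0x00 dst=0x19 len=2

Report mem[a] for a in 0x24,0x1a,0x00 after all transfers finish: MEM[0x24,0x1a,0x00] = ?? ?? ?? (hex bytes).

MEM[0x24,0x1a,0x00] = 5e a7 5e

#0 dst[0x00+6] := {0x5e,0xa7,0x08,0xbe,0xac,0x88}
#1 dst[0x16+4] := {0x08,0xbe,0xac,0x88}
#2 dst[0x06+5] := {0x5e,0xa7,0x08,0xbe,0xac}
#3 dst[0x0f+8] := {0xd3,0x6f,0x65,0x5c,0x47,0x5e,0xa7,0x08}
#4 dst[0x19+5] := {0x08,0xbe,0xac,0x88,0xed}
#5 dst[0x19+2] := {0x5e,0xa7}
query mem[0x24]=0x5e, mem[0x1a]=0xa7, mem[0x00]=0x5e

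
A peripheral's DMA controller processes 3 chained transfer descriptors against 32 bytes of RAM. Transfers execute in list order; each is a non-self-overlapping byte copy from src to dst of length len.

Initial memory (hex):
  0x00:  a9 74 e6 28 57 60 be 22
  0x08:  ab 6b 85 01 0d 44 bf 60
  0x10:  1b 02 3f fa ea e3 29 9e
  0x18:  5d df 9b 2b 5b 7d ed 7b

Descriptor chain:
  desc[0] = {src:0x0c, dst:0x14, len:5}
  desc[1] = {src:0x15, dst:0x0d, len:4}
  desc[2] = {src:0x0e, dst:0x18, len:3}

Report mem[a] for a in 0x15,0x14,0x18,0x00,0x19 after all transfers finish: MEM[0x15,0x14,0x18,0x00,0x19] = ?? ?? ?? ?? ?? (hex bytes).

[0] 0x0c->0x14 len=5 : 0d 44 bf 60 1b
[1] 0x15->0x0d len=4 : 44 bf 60 1b
[2] 0x0e->0x18 len=3 : bf 60 1b
query mem[0x15]=0x44, mem[0x14]=0x0d, mem[0x18]=0xbf, mem[0x00]=0xa9, mem[0x19]=0x60

MEM[0x15,0x14,0x18,0x00,0x19] = 44 0d bf a9 60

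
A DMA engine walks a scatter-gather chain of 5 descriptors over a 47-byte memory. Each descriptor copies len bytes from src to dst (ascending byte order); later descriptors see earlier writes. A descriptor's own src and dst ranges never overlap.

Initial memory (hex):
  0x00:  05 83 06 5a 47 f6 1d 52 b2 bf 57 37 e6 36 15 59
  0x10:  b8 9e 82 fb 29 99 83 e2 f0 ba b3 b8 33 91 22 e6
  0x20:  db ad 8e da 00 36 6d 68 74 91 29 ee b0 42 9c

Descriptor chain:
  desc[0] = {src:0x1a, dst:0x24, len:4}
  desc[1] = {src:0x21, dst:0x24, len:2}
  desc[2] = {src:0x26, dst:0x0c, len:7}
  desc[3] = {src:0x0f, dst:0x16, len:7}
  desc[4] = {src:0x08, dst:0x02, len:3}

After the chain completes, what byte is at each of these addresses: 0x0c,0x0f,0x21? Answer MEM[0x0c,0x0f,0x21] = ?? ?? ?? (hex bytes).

D0: mem[0x24..0x27] <- [b3 b8 33 91]
D1: mem[0x24..0x25] <- [ad 8e]
D2: mem[0x0c..0x12] <- [33 91 74 91 29 ee b0]
D3: mem[0x16..0x1c] <- [91 29 ee b0 fb 29 99]
D4: mem[0x02..0x04] <- [b2 bf 57]
query mem[0x0c]=0x33, mem[0x0f]=0x91, mem[0x21]=0xad

MEM[0x0c,0x0f,0x21] = 33 91 ad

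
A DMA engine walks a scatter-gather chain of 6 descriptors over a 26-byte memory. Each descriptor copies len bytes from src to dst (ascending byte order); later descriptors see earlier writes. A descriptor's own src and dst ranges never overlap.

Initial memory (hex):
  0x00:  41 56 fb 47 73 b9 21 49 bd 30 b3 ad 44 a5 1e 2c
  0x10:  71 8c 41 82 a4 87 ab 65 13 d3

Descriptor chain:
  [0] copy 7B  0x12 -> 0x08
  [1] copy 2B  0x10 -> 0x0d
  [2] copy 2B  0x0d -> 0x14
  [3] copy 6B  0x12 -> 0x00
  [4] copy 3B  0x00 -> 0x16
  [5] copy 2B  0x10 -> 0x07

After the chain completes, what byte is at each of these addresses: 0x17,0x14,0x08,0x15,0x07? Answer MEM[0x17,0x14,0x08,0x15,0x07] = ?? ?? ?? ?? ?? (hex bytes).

MEM[0x17,0x14,0x08,0x15,0x07] = 82 71 8c 8c 71

#0 dst[0x08+7] := {0x41,0x82,0xa4,0x87,0xab,0x65,0x13}
#1 dst[0x0d+2] := {0x71,0x8c}
#2 dst[0x14+2] := {0x71,0x8c}
#3 dst[0x00+6] := {0x41,0x82,0x71,0x8c,0xab,0x65}
#4 dst[0x16+3] := {0x41,0x82,0x71}
#5 dst[0x07+2] := {0x71,0x8c}
query mem[0x17]=0x82, mem[0x14]=0x71, mem[0x08]=0x8c, mem[0x15]=0x8c, mem[0x07]=0x71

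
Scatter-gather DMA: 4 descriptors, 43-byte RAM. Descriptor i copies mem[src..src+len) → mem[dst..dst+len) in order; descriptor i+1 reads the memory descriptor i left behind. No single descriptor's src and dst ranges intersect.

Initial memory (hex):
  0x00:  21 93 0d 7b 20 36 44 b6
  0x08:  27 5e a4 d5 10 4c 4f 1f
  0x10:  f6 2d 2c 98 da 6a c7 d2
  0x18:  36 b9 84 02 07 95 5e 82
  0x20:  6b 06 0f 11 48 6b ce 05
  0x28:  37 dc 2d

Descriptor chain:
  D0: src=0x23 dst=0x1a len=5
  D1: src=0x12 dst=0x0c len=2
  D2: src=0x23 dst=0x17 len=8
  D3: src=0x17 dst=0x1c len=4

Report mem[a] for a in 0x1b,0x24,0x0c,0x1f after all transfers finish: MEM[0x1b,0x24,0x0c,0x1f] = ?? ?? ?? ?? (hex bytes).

MEM[0x1b,0x24,0x0c,0x1f] = 05 48 2c ce

  after D0: wrote 5B at 0x1a = 11486bce05
  after D1: wrote 2B at 0x0c = 2c98
  after D2: wrote 8B at 0x17 = 11486bce0537dc2d
  after D3: wrote 4B at 0x1c = 11486bce
query mem[0x1b]=0x05, mem[0x24]=0x48, mem[0x0c]=0x2c, mem[0x1f]=0xce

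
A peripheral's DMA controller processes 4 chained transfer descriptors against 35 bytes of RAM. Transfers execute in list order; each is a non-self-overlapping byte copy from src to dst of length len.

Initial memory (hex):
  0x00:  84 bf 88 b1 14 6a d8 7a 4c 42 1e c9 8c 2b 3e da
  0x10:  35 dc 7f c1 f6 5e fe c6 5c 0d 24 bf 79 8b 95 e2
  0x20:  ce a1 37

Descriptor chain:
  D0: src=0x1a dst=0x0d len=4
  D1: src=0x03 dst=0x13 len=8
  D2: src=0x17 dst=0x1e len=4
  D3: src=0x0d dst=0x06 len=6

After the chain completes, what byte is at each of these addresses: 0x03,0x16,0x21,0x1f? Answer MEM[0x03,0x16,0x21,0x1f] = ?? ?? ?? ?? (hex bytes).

  after D0: wrote 4B at 0x0d = 24bf798b
  after D1: wrote 8B at 0x13 = b1146ad87a4c421e
  after D2: wrote 4B at 0x1e = 7a4c421e
  after D3: wrote 6B at 0x06 = 24bf798bdc7f
query mem[0x03]=0xb1, mem[0x16]=0xd8, mem[0x21]=0x1e, mem[0x1f]=0x4c

MEM[0x03,0x16,0x21,0x1f] = b1 d8 1e 4c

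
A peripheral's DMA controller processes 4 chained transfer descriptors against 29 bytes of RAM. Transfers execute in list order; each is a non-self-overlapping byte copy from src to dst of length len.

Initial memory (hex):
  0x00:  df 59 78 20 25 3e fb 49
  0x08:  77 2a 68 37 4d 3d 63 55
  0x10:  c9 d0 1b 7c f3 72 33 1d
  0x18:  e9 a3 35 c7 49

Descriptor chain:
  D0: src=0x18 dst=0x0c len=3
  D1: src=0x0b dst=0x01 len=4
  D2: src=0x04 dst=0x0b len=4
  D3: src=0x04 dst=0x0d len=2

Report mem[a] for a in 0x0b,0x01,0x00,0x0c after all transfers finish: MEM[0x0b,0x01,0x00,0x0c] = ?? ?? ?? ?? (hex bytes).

#0 dst[0x0c+3] := {0xe9,0xa3,0x35}
#1 dst[0x01+4] := {0x37,0xe9,0xa3,0x35}
#2 dst[0x0b+4] := {0x35,0x3e,0xfb,0x49}
#3 dst[0x0d+2] := {0x35,0x3e}
query mem[0x0b]=0x35, mem[0x01]=0x37, mem[0x00]=0xdf, mem[0x0c]=0x3e

MEM[0x0b,0x01,0x00,0x0c] = 35 37 df 3e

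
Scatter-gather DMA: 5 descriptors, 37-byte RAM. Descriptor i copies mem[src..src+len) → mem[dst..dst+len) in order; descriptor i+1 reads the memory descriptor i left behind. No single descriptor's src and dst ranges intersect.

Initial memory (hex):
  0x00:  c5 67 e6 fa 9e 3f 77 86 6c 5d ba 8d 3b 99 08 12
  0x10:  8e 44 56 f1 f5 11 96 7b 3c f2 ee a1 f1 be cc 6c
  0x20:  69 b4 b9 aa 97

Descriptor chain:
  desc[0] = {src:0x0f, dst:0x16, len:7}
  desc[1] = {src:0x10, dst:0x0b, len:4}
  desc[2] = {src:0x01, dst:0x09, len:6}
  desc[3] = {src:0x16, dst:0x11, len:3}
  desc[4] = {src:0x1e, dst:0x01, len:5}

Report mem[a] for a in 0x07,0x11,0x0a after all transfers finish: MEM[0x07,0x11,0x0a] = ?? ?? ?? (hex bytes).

MEM[0x07,0x11,0x0a] = 86 12 e6

  after D0: wrote 7B at 0x16 = 128e4456f1f511
  after D1: wrote 4B at 0x0b = 8e4456f1
  after D2: wrote 6B at 0x09 = 67e6fa9e3f77
  after D3: wrote 3B at 0x11 = 128e44
  after D4: wrote 5B at 0x01 = cc6c69b4b9
query mem[0x07]=0x86, mem[0x11]=0x12, mem[0x0a]=0xe6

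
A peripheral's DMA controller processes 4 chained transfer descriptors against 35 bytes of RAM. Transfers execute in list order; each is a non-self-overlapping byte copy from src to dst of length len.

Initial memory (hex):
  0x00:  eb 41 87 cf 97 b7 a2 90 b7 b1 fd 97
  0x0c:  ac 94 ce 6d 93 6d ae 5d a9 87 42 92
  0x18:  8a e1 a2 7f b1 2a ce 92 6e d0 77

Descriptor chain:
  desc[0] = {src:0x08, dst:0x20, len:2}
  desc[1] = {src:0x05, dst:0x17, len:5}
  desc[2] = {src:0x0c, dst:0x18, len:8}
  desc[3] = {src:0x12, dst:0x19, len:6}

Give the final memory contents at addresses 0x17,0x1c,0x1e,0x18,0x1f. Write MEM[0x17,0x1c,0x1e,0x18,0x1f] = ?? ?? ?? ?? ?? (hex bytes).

MEM[0x17,0x1c,0x1e,0x18,0x1f] = b7 87 b7 ac 5d

D0: mem[0x20..0x21] <- [b7 b1]
D1: mem[0x17..0x1b] <- [b7 a2 90 b7 b1]
D2: mem[0x18..0x1f] <- [ac 94 ce 6d 93 6d ae 5d]
D3: mem[0x19..0x1e] <- [ae 5d a9 87 42 b7]
query mem[0x17]=0xb7, mem[0x1c]=0x87, mem[0x1e]=0xb7, mem[0x18]=0xac, mem[0x1f]=0x5d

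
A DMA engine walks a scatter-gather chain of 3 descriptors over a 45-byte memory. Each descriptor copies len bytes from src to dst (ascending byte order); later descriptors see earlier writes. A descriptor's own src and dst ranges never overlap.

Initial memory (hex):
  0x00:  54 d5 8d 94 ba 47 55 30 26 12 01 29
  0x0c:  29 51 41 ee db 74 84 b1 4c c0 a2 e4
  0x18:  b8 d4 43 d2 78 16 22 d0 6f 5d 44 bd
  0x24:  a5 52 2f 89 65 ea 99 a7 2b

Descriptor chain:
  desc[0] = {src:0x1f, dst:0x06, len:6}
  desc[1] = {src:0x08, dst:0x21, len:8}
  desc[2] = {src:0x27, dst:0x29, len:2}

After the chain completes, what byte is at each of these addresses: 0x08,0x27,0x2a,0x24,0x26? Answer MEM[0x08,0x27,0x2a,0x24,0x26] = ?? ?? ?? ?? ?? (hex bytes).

D0: mem[0x06..0x0b] <- [d0 6f 5d 44 bd a5]
D1: mem[0x21..0x28] <- [5d 44 bd a5 29 51 41 ee]
D2: mem[0x29..0x2a] <- [41 ee]
query mem[0x08]=0x5d, mem[0x27]=0x41, mem[0x2a]=0xee, mem[0x24]=0xa5, mem[0x26]=0x51

MEM[0x08,0x27,0x2a,0x24,0x26] = 5d 41 ee a5 51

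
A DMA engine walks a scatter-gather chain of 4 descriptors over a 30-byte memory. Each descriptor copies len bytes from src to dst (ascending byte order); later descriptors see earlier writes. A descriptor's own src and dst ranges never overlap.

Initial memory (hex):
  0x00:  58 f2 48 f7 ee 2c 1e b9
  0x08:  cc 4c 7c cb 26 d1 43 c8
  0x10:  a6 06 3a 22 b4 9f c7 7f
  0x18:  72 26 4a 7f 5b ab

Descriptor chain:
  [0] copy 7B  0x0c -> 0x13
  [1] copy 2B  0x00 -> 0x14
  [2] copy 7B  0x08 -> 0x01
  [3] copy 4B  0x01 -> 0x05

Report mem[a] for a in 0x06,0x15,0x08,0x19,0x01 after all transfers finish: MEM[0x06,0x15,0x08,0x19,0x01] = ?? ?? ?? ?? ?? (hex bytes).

[0] 0x0c->0x13 len=7 : 26 d1 43 c8 a6 06 3a
[1] 0x00->0x14 len=2 : 58 f2
[2] 0x08->0x01 len=7 : cc 4c 7c cb 26 d1 43
[3] 0x01->0x05 len=4 : cc 4c 7c cb
query mem[0x06]=0x4c, mem[0x15]=0xf2, mem[0x08]=0xcb, mem[0x19]=0x3a, mem[0x01]=0xcc

MEM[0x06,0x15,0x08,0x19,0x01] = 4c f2 cb 3a cc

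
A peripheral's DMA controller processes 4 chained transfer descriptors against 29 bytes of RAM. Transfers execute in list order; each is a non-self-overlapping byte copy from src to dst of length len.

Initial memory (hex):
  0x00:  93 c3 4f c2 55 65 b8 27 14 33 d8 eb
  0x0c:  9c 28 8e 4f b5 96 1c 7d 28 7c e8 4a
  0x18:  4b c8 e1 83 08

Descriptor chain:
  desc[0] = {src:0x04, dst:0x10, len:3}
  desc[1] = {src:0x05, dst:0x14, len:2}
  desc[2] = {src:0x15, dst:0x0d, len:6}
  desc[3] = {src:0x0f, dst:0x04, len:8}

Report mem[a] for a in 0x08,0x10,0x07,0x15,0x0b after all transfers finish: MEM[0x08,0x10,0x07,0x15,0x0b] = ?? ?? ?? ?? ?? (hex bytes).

#0 dst[0x10+3] := {0x55,0x65,0xb8}
#1 dst[0x14+2] := {0x65,0xb8}
#2 dst[0x0d+6] := {0xb8,0xe8,0x4a,0x4b,0xc8,0xe1}
#3 dst[0x04+8] := {0x4a,0x4b,0xc8,0xe1,0x7d,0x65,0xb8,0xe8}
query mem[0x08]=0x7d, mem[0x10]=0x4b, mem[0x07]=0xe1, mem[0x15]=0xb8, mem[0x0b]=0xe8

MEM[0x08,0x10,0x07,0x15,0x0b] = 7d 4b e1 b8 e8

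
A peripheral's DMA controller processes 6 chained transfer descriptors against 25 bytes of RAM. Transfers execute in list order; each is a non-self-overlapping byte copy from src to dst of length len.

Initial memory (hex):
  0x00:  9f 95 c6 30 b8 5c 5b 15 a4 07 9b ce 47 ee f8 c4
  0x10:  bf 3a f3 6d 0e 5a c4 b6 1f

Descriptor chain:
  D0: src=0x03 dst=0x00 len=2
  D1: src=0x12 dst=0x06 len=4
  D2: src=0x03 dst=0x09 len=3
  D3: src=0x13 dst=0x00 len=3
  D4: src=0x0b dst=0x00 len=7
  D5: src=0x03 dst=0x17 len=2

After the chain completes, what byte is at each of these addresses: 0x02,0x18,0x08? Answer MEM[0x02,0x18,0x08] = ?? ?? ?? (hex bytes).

MEM[0x02,0x18,0x08] = ee c4 0e

[0] 0x03->0x00 len=2 : 30 b8
[1] 0x12->0x06 len=4 : f3 6d 0e 5a
[2] 0x03->0x09 len=3 : 30 b8 5c
[3] 0x13->0x00 len=3 : 6d 0e 5a
[4] 0x0b->0x00 len=7 : 5c 47 ee f8 c4 bf 3a
[5] 0x03->0x17 len=2 : f8 c4
query mem[0x02]=0xee, mem[0x18]=0xc4, mem[0x08]=0x0e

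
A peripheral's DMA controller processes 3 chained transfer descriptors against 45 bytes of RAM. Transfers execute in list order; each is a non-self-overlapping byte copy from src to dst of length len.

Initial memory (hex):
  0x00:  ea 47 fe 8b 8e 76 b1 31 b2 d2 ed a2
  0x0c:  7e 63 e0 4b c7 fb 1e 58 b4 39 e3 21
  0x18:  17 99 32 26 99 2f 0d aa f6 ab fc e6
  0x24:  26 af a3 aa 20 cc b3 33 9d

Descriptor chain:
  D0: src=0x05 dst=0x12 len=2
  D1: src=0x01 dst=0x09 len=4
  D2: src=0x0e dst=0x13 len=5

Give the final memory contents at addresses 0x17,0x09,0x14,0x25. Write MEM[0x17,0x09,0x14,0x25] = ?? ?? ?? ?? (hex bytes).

  after D0: wrote 2B at 0x12 = 76b1
  after D1: wrote 4B at 0x09 = 47fe8b8e
  after D2: wrote 5B at 0x13 = e04bc7fb76
query mem[0x17]=0x76, mem[0x09]=0x47, mem[0x14]=0x4b, mem[0x25]=0xaf

MEM[0x17,0x09,0x14,0x25] = 76 47 4b af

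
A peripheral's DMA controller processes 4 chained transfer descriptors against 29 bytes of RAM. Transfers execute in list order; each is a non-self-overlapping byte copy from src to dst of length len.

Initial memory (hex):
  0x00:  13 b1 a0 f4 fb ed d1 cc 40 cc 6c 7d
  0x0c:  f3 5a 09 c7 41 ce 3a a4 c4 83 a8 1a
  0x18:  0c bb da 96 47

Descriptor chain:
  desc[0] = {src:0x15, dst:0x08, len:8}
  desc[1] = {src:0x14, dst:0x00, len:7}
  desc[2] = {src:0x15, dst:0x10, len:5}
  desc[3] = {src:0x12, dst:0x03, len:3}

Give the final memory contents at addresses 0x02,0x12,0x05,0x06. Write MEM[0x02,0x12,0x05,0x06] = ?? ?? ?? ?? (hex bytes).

MEM[0x02,0x12,0x05,0x06] = a8 1a bb da

D0: mem[0x08..0x0f] <- [83 a8 1a 0c bb da 96 47]
D1: mem[0x00..0x06] <- [c4 83 a8 1a 0c bb da]
D2: mem[0x10..0x14] <- [83 a8 1a 0c bb]
D3: mem[0x03..0x05] <- [1a 0c bb]
query mem[0x02]=0xa8, mem[0x12]=0x1a, mem[0x05]=0xbb, mem[0x06]=0xda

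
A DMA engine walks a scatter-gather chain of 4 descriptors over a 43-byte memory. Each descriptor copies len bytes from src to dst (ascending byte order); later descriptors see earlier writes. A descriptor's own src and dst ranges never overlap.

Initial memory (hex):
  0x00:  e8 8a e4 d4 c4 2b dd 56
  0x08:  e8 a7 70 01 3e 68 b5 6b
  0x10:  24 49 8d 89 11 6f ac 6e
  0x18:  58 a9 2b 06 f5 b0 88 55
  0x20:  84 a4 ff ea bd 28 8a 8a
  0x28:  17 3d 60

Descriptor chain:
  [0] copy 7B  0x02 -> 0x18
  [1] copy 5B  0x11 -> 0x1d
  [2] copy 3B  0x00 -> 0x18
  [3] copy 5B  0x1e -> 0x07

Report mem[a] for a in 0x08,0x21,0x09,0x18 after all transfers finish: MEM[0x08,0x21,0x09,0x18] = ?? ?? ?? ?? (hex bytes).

  after D0: wrote 7B at 0x18 = e4d4c42bdd56e8
  after D1: wrote 5B at 0x1d = 498d89116f
  after D2: wrote 3B at 0x18 = e88ae4
  after D3: wrote 5B at 0x07 = 8d89116fff
query mem[0x08]=0x89, mem[0x21]=0x6f, mem[0x09]=0x11, mem[0x18]=0xe8

MEM[0x08,0x21,0x09,0x18] = 89 6f 11 e8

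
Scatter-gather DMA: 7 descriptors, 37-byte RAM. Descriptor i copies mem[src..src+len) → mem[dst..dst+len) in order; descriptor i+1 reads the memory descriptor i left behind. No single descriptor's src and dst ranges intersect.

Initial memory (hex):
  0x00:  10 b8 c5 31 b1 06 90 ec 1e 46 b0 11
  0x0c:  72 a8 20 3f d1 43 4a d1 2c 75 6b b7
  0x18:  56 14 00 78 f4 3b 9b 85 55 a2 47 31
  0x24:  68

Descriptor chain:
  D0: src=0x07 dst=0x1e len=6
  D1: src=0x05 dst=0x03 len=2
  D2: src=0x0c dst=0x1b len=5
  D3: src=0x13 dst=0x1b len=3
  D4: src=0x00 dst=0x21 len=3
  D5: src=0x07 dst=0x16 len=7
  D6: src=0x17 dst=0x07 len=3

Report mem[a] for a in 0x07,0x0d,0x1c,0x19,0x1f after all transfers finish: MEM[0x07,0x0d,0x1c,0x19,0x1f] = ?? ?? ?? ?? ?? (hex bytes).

MEM[0x07,0x0d,0x1c,0x19,0x1f] = 1e a8 a8 b0 d1

D0: mem[0x1e..0x23] <- [ec 1e 46 b0 11 72]
D1: mem[0x03..0x04] <- [06 90]
D2: mem[0x1b..0x1f] <- [72 a8 20 3f d1]
D3: mem[0x1b..0x1d] <- [d1 2c 75]
D4: mem[0x21..0x23] <- [10 b8 c5]
D5: mem[0x16..0x1c] <- [ec 1e 46 b0 11 72 a8]
D6: mem[0x07..0x09] <- [1e 46 b0]
query mem[0x07]=0x1e, mem[0x0d]=0xa8, mem[0x1c]=0xa8, mem[0x19]=0xb0, mem[0x1f]=0xd1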